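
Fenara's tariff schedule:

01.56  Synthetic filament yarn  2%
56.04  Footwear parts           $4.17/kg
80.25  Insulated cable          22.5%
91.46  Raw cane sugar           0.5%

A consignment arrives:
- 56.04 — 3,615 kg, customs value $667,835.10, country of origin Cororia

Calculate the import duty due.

$15,074.55

Line 1 (56.04, Cororia, 3,615 kg, $667,835.10):
Base rate for 56.04 is $4.17/kg.
Duty = 3,615 × $4.17 = $15,074.55.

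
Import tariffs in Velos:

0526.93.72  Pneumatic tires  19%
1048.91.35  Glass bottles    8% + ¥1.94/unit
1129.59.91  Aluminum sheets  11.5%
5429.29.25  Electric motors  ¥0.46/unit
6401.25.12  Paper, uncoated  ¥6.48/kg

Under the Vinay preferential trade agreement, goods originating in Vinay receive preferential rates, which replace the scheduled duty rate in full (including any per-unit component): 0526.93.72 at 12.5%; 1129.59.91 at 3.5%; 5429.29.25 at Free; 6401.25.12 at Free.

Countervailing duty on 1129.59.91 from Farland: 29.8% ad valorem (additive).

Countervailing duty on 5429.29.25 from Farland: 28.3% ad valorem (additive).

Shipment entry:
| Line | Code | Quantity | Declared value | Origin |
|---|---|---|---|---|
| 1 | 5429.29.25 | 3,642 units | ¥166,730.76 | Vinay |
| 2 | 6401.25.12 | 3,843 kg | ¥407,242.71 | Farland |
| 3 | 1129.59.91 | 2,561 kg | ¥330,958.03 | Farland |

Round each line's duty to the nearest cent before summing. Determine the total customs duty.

¥161,588.31

Line 1 (5429.29.25, Vinay, 3,642 units, ¥166,730.76):
Base rate for 5429.29.25 is ¥0.46/unit.
Origin Vinay qualifies under the Velos–Vinay agreement and 5429.29.25 is covered: preferential rate Free applies instead.
The additional-duty order on 5429.29.25 targets Farland, not Vinay; it does not apply.
Duty = ¥166,730.76 × 0% = ¥0.00.
Line 2 (6401.25.12, Farland, 3,843 kg, ¥407,242.71):
Base rate for 6401.25.12 is ¥6.48/kg.
6401.25.12 has an FTA preferential rate, but origin Farland is not Vinay; base rate stands.
Duty = 3,843 × ¥6.48 = ¥24,902.64.
Line 3 (1129.59.91, Farland, 2,561 kg, ¥330,958.03):
Base rate for 1129.59.91 is 11.5%.
1129.59.91 has an FTA preferential rate, but origin Farland is not Vinay; base rate stands.
Additional duty on 1129.59.91 from Farland: +29.8%. Applied ad valorem rate: 11.5% + 29.8% = 41.3%.
Duty = ¥330,958.03 × 41.3% = ¥136,685.67.
Total = ¥0.00 + ¥24,902.64 + ¥136,685.67 = ¥161,588.31.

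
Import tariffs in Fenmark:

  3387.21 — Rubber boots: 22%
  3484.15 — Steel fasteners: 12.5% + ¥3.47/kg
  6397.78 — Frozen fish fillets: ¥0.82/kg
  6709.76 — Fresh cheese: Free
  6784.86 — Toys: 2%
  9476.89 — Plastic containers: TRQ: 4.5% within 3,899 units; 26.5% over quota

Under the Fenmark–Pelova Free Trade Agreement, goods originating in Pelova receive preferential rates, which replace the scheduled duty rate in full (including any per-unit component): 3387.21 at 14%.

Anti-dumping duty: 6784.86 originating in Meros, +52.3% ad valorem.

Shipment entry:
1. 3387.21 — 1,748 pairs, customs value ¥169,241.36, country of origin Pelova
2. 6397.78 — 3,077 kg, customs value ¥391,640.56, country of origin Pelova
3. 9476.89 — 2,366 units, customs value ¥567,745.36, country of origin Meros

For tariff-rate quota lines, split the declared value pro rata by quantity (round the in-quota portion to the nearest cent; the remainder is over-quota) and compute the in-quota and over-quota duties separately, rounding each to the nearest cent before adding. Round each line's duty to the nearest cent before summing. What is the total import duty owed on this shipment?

Line 1 (3387.21, Pelova, 1,748 pairs, ¥169,241.36):
Base rate for 3387.21 is 22%.
Origin Pelova qualifies under the Fenmark–Pelova agreement and 3387.21 is covered: preferential rate 14% applies instead.
Duty = ¥169,241.36 × 14% = ¥23,693.79.
Line 2 (6397.78, Pelova, 3,077 kg, ¥391,640.56):
Base rate for 6397.78 is ¥0.82/kg.
Origin Pelova is the FTA partner but 6397.78 is not on the preference list; base rate stands.
Duty = 3,077 × ¥0.82 = ¥2,523.14.
Line 3 (9476.89, Meros, 2,366 units, ¥567,745.36):
Code 9476.89 is under a tariff-rate quota (threshold 3,899 units). Quantity 2,366 units is within the quota, so the in-quota rate 4.5% applies to the full value.
Duty = ¥567,745.36 × 4.5% = ¥25,548.54.
Total = ¥23,693.79 + ¥2,523.14 + ¥25,548.54 = ¥51,765.47.

¥51,765.47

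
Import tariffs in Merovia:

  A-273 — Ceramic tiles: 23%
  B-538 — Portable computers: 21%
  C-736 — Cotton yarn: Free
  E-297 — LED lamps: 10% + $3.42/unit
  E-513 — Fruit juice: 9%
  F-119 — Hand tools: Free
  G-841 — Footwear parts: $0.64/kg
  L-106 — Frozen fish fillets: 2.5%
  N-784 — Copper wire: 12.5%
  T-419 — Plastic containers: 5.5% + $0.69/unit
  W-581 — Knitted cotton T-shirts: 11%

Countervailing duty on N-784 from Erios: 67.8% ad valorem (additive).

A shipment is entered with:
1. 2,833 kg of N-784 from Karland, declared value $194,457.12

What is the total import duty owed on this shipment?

$24,307.14

Line 1 (N-784, Karland, 2,833 kg, $194,457.12):
Base rate for N-784 is 12.5%.
The additional-duty order on N-784 targets Erios, not Karland; it does not apply.
Duty = $194,457.12 × 12.5% = $24,307.14.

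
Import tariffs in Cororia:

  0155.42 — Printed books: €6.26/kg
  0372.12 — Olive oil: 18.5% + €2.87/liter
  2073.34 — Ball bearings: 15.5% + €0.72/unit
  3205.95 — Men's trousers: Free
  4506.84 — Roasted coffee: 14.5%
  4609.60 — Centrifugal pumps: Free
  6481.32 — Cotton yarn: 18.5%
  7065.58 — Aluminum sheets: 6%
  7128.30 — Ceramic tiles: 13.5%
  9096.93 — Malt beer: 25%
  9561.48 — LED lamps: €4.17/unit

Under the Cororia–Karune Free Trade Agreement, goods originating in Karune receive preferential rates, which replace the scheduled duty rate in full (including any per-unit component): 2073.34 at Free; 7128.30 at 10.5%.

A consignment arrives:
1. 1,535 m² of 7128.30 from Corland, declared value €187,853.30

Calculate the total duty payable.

Line 1 (7128.30, Corland, 1,535 m², €187,853.30):
Base rate for 7128.30 is 13.5%.
7128.30 has an FTA preferential rate, but origin Corland is not Karune; base rate stands.
Duty = €187,853.30 × 13.5% = €25,360.20.

€25,360.20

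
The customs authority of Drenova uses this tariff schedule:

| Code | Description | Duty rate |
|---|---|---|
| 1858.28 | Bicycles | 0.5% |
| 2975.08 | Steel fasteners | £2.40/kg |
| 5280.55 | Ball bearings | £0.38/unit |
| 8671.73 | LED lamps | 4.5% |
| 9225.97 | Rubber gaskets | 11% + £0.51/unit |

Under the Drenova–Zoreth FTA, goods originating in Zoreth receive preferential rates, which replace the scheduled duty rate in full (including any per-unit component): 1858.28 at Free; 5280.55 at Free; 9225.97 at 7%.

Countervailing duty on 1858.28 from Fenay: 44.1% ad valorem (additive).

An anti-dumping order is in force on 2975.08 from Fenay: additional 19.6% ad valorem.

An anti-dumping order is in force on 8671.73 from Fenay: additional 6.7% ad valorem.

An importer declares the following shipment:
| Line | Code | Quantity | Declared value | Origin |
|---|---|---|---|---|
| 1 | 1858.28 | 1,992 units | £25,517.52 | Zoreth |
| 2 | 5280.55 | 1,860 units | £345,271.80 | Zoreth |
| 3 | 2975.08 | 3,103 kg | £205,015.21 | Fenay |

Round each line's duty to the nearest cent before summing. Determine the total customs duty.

£47,630.18

Line 1 (1858.28, Zoreth, 1,992 units, £25,517.52):
Base rate for 1858.28 is 0.5%.
Origin Zoreth qualifies under the Drenova–Zoreth agreement and 1858.28 is covered: preferential rate Free applies instead.
The additional-duty order on 1858.28 targets Fenay, not Zoreth; it does not apply.
Duty = £25,517.52 × 0% = £0.00.
Line 2 (5280.55, Zoreth, 1,860 units, £345,271.80):
Base rate for 5280.55 is £0.38/unit.
Origin Zoreth qualifies under the Drenova–Zoreth agreement and 5280.55 is covered: preferential rate Free applies instead.
Duty = £345,271.80 × 0% = £0.00.
Line 3 (2975.08, Fenay, 3,103 kg, £205,015.21):
Base rate for 2975.08 is £2.40/kg.
Additional duty on 2975.08 from Fenay: +19.6% ad valorem. Applied ad valorem rate = 19.6%.
Duty = £205,015.21 × 19.6% + 3,103 × £2.40 = £47,630.18.
Total = £0.00 + £0.00 + £47,630.18 = £47,630.18.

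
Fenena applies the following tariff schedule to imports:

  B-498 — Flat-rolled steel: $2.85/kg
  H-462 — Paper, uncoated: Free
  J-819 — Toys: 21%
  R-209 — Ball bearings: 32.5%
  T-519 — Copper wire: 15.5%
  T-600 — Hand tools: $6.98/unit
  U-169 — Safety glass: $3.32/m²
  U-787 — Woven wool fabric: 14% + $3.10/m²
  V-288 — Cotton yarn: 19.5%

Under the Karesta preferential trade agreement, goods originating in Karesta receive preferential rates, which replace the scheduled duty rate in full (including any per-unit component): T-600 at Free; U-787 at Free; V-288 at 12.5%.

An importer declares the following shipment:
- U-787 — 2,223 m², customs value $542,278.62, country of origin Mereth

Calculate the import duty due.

$82,810.31

Line 1 (U-787, Mereth, 2,223 m², $542,278.62):
Base rate for U-787 is 14% + $3.10/m².
U-787 has an FTA preferential rate, but origin Mereth is not Karesta; base rate stands.
Duty = $542,278.62 × 14% + 2,223 × $3.10 = $82,810.31.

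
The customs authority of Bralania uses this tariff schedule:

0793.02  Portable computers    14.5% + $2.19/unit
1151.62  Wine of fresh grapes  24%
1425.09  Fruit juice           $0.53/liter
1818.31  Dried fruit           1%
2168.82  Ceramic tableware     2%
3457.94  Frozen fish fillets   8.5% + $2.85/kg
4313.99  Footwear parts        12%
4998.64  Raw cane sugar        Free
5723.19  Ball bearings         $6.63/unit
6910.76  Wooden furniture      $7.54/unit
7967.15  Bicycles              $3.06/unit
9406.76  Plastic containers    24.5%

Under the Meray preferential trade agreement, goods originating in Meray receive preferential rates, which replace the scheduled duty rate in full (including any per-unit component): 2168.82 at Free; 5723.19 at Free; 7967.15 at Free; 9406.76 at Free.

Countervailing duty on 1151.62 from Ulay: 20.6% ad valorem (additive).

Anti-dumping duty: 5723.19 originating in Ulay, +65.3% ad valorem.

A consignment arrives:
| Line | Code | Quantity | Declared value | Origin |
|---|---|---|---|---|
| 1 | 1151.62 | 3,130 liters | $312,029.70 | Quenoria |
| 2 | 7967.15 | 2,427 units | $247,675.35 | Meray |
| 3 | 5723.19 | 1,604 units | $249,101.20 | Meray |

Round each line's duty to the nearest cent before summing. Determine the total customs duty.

Line 1 (1151.62, Quenoria, 3,130 liters, $312,029.70):
Base rate for 1151.62 is 24%.
The additional-duty order on 1151.62 targets Ulay, not Quenoria; it does not apply.
Duty = $312,029.70 × 24% = $74,887.13.
Line 2 (7967.15, Meray, 2,427 units, $247,675.35):
Base rate for 7967.15 is $3.06/unit.
Origin Meray qualifies under the Bralania–Meray agreement and 7967.15 is covered: preferential rate Free applies instead.
Duty = $247,675.35 × 0% = $0.00.
Line 3 (5723.19, Meray, 1,604 units, $249,101.20):
Base rate for 5723.19 is $6.63/unit.
Origin Meray qualifies under the Bralania–Meray agreement and 5723.19 is covered: preferential rate Free applies instead.
The additional-duty order on 5723.19 targets Ulay, not Meray; it does not apply.
Duty = $249,101.20 × 0% = $0.00.
Total = $74,887.13 + $0.00 + $0.00 = $74,887.13.

$74,887.13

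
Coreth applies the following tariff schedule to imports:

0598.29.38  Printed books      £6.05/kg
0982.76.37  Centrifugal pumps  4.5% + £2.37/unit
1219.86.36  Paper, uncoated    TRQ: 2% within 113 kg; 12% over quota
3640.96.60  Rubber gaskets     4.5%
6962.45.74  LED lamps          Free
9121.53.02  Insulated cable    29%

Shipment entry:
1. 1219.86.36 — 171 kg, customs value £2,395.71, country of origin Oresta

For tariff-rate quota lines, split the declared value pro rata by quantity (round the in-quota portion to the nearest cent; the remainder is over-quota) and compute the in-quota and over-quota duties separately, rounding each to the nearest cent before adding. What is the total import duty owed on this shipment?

Line 1 (1219.86.36, Oresta, 171 kg, £2,395.71):
Code 1219.86.36 is under a tariff-rate quota (threshold 113 kg). In-quota: 113 kg at 2%; over-quota: 58 kg at 12%.
Pro-rata value split: in-quota = £2,395.71 × 113/171 = £1,583.13; over-quota = £2,395.71 − £1,583.13 = £812.58.
In-quota duty = £1,583.13 × 2% = £31.66. Over-quota duty = £812.58 × 12% = £97.51.
Line duty = £31.66 + £97.51 = £129.17.

£129.17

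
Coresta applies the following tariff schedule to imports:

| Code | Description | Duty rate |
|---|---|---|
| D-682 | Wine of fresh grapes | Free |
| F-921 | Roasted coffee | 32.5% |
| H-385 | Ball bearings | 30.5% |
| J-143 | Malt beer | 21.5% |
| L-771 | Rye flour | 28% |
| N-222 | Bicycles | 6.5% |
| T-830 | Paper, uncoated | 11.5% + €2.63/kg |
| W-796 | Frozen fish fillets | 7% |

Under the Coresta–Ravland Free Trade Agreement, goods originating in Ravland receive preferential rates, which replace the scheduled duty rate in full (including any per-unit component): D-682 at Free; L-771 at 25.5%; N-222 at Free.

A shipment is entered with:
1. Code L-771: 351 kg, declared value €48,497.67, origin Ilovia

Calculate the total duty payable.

Line 1 (L-771, Ilovia, 351 kg, €48,497.67):
Base rate for L-771 is 28%.
L-771 has an FTA preferential rate, but origin Ilovia is not Ravland; base rate stands.
Duty = €48,497.67 × 28% = €13,579.35.

€13,579.35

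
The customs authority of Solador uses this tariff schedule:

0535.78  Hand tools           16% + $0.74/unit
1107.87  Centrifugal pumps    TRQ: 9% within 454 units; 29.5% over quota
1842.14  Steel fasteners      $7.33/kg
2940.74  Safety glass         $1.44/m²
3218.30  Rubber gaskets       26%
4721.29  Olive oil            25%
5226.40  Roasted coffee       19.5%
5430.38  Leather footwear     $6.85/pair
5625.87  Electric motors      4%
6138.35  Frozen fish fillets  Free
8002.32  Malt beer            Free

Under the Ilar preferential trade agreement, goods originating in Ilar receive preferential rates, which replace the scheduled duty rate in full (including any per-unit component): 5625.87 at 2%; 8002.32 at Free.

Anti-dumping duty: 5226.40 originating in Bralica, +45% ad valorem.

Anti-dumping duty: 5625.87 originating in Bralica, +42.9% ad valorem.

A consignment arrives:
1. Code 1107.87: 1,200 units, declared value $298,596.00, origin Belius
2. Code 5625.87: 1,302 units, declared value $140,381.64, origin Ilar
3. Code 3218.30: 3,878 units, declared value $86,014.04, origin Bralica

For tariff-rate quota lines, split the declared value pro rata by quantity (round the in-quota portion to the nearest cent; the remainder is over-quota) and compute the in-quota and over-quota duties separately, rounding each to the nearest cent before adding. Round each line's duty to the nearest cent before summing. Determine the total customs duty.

Line 1 (1107.87, Belius, 1,200 units, $298,596.00):
Code 1107.87 is under a tariff-rate quota (threshold 454 units). In-quota: 454 units at 9%; over-quota: 746 units at 29.5%.
Pro-rata value split: in-quota = $298,596.00 × 454/1,200 = $112,968.82; over-quota = $298,596.00 − $112,968.82 = $185,627.18.
In-quota duty = $112,968.82 × 9% = $10,167.19. Over-quota duty = $185,627.18 × 29.5% = $54,760.02.
Line duty = $10,167.19 + $54,760.02 = $64,927.21.
Line 2 (5625.87, Ilar, 1,302 units, $140,381.64):
Base rate for 5625.87 is 4%.
Origin Ilar qualifies under the Solador–Ilar agreement and 5625.87 is covered: preferential rate 2% applies instead.
The additional-duty order on 5625.87 targets Bralica, not Ilar; it does not apply.
Duty = $140,381.64 × 2% = $2,807.63.
Line 3 (3218.30, Bralica, 3,878 units, $86,014.04):
Base rate for 3218.30 is 26%.
Duty = $86,014.04 × 26% = $22,363.65.
Total = $64,927.21 + $2,807.63 + $22,363.65 = $90,098.49.

$90,098.49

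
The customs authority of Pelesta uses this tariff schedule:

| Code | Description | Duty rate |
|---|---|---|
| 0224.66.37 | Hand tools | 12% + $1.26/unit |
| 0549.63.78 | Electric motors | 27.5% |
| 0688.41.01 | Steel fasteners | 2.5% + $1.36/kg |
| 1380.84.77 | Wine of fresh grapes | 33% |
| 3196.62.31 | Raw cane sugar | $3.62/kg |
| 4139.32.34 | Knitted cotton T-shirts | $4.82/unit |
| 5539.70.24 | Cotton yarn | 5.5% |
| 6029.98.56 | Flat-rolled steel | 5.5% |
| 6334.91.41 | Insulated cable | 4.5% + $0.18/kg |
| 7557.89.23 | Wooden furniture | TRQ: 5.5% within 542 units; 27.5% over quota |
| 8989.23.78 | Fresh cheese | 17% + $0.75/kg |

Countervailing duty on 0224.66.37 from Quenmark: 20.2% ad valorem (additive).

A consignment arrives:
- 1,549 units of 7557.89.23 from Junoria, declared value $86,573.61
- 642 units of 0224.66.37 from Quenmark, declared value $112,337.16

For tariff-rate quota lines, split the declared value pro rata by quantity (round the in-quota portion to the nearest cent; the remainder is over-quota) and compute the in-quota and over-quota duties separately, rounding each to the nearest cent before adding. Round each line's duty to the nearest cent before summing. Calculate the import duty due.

$54,124.91

Line 1 (7557.89.23, Junoria, 1,549 units, $86,573.61):
Code 7557.89.23 is under a tariff-rate quota (threshold 542 units). In-quota: 542 units at 5.5%; over-quota: 1,007 units at 27.5%.
Pro-rata value split: in-quota = $86,573.61 × 542/1,549 = $30,292.38; over-quota = $86,573.61 − $30,292.38 = $56,281.23.
In-quota duty = $30,292.38 × 5.5% = $1,666.08. Over-quota duty = $56,281.23 × 27.5% = $15,477.34.
Line duty = $1,666.08 + $15,477.34 = $17,143.42.
Line 2 (0224.66.37, Quenmark, 642 units, $112,337.16):
Base rate for 0224.66.37 is 12% + $1.26/unit.
Additional duty on 0224.66.37 from Quenmark: +20.2%. Applied ad valorem rate: 12% + 20.2% = 32.2%.
Duty = $112,337.16 × 32.2% + 642 × $1.26 = $36,981.49.
Total = $17,143.42 + $36,981.49 = $54,124.91.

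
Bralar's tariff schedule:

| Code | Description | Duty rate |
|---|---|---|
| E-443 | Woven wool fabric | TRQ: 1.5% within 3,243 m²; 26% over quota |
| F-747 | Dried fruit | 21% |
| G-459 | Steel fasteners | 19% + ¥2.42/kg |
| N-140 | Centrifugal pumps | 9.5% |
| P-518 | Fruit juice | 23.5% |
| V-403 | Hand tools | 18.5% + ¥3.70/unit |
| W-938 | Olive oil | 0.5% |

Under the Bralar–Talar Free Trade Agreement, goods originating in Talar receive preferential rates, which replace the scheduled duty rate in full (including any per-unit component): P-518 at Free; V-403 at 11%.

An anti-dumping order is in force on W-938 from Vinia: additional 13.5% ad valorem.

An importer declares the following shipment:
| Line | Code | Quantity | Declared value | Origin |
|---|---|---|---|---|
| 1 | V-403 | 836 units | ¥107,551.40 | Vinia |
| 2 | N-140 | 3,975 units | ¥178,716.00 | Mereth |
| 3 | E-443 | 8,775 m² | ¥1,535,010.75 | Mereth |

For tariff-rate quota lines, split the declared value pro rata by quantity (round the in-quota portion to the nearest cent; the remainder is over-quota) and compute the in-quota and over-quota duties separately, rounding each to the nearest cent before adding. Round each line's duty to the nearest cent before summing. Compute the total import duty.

Line 1 (V-403, Vinia, 836 units, ¥107,551.40):
Base rate for V-403 is 18.5% + ¥3.70/unit.
V-403 has an FTA preferential rate, but origin Vinia is not Talar; base rate stands.
Duty = ¥107,551.40 × 18.5% + 836 × ¥3.70 = ¥22,990.21.
Line 2 (N-140, Mereth, 3,975 units, ¥178,716.00):
Base rate for N-140 is 9.5%.
Duty = ¥178,716.00 × 9.5% = ¥16,978.02.
Line 3 (E-443, Mereth, 8,775 m², ¥1,535,010.75):
Code E-443 is under a tariff-rate quota (threshold 3,243 m²). In-quota: 3,243 m² at 1.5%; over-quota: 5,532 m² at 26%.
Pro-rata value split: in-quota = ¥1,535,010.75 × 3,243/8,775 = ¥567,297.99; over-quota = ¥1,535,010.75 − ¥567,297.99 = ¥967,712.76.
In-quota duty = ¥567,297.99 × 1.5% = ¥8,509.47. Over-quota duty = ¥967,712.76 × 26% = ¥251,605.32.
Line duty = ¥8,509.47 + ¥251,605.32 = ¥260,114.79.
Total = ¥22,990.21 + ¥16,978.02 + ¥260,114.79 = ¥300,083.02.

¥300,083.02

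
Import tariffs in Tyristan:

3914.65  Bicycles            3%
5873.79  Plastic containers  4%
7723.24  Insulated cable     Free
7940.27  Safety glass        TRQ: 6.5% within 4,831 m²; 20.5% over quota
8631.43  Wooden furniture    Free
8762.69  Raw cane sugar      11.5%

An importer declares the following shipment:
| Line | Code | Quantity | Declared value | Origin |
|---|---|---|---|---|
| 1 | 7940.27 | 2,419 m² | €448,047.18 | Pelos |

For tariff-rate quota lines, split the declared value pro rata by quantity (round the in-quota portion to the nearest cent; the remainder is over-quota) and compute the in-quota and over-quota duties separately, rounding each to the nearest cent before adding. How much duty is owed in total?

Line 1 (7940.27, Pelos, 2,419 m², €448,047.18):
Code 7940.27 is under a tariff-rate quota (threshold 4,831 m²). Quantity 2,419 m² is within the quota, so the in-quota rate 6.5% applies to the full value.
Duty = €448,047.18 × 6.5% = €29,123.07.

€29,123.07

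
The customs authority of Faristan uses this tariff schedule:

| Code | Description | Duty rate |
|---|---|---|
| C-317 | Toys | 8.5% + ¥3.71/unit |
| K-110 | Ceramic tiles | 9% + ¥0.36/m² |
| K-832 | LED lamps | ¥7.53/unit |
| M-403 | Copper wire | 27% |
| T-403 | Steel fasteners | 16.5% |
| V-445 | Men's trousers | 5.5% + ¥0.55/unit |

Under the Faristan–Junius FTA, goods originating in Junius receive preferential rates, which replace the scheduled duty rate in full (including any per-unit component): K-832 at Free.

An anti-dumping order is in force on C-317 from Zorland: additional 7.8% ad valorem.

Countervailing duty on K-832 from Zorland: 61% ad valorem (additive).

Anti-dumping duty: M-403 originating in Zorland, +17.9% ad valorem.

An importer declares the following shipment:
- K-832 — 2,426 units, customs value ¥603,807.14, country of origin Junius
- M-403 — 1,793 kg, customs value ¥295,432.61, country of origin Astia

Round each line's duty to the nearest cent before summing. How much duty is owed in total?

¥79,766.80

Line 1 (K-832, Junius, 2,426 units, ¥603,807.14):
Base rate for K-832 is ¥7.53/unit.
Origin Junius qualifies under the Faristan–Junius agreement and K-832 is covered: preferential rate Free applies instead.
The additional-duty order on K-832 targets Zorland, not Junius; it does not apply.
Duty = ¥603,807.14 × 0% = ¥0.00.
Line 2 (M-403, Astia, 1,793 kg, ¥295,432.61):
Base rate for M-403 is 27%.
The additional-duty order on M-403 targets Zorland, not Astia; it does not apply.
Duty = ¥295,432.61 × 27% = ¥79,766.80.
Total = ¥0.00 + ¥79,766.80 = ¥79,766.80.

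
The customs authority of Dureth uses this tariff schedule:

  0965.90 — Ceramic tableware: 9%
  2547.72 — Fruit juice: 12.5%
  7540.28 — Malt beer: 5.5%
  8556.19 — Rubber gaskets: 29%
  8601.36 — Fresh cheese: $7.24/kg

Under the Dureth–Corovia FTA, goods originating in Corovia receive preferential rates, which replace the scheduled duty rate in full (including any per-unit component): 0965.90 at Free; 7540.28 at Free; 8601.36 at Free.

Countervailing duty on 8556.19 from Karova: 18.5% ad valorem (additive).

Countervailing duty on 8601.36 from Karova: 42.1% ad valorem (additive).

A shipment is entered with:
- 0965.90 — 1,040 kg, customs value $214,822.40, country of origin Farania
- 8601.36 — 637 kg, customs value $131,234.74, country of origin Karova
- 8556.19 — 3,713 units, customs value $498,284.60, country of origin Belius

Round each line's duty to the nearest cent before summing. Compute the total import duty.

$223,698.26

Line 1 (0965.90, Farania, 1,040 kg, $214,822.40):
Base rate for 0965.90 is 9%.
0965.90 has an FTA preferential rate, but origin Farania is not Corovia; base rate stands.
Duty = $214,822.40 × 9% = $19,334.02.
Line 2 (8601.36, Karova, 637 kg, $131,234.74):
Base rate for 8601.36 is $7.24/kg.
8601.36 has an FTA preferential rate, but origin Karova is not Corovia; base rate stands.
Additional duty on 8601.36 from Karova: +42.1% ad valorem. Applied ad valorem rate = 42.1%.
Duty = $131,234.74 × 42.1% + 637 × $7.24 = $59,861.71.
Line 3 (8556.19, Belius, 3,713 units, $498,284.60):
Base rate for 8556.19 is 29%.
The additional-duty order on 8556.19 targets Karova, not Belius; it does not apply.
Duty = $498,284.60 × 29% = $144,502.53.
Total = $19,334.02 + $59,861.71 + $144,502.53 = $223,698.26.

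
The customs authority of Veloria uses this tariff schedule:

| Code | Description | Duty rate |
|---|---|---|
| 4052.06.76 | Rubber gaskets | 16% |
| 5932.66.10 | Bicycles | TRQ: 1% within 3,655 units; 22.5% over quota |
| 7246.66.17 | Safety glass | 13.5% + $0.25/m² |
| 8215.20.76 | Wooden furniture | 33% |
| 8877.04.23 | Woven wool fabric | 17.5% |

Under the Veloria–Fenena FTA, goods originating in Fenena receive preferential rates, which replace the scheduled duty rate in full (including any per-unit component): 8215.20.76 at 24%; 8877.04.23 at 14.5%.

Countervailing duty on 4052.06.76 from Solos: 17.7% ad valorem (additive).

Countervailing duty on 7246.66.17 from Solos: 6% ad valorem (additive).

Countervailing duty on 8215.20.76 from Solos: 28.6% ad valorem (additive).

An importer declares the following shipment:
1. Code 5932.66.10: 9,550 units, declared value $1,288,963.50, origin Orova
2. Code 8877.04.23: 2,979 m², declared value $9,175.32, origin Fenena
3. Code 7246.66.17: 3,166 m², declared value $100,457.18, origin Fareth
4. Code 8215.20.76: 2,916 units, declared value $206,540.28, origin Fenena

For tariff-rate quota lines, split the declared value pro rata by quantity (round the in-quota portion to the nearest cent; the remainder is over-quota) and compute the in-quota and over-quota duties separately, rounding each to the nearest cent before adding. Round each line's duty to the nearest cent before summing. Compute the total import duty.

Line 1 (5932.66.10, Orova, 9,550 units, $1,288,963.50):
Code 5932.66.10 is under a tariff-rate quota (threshold 3,655 units). In-quota: 3,655 units at 1%; over-quota: 5,895 units at 22.5%.
Pro-rata value split: in-quota = $1,288,963.50 × 3,655/9,550 = $493,315.35; over-quota = $1,288,963.50 − $493,315.35 = $795,648.15.
In-quota duty = $493,315.35 × 1% = $4,933.15. Over-quota duty = $795,648.15 × 22.5% = $179,020.83.
Line duty = $4,933.15 + $179,020.83 = $183,953.98.
Line 2 (8877.04.23, Fenena, 2,979 m², $9,175.32):
Base rate for 8877.04.23 is 17.5%.
Origin Fenena qualifies under the Veloria–Fenena agreement and 8877.04.23 is covered: preferential rate 14.5% applies instead.
Duty = $9,175.32 × 14.5% = $1,330.42.
Line 3 (7246.66.17, Fareth, 3,166 m², $100,457.18):
Base rate for 7246.66.17 is 13.5% + $0.25/m².
The additional-duty order on 7246.66.17 targets Solos, not Fareth; it does not apply.
Duty = $100,457.18 × 13.5% + 3,166 × $0.25 = $14,353.22.
Line 4 (8215.20.76, Fenena, 2,916 units, $206,540.28):
Base rate for 8215.20.76 is 33%.
Origin Fenena qualifies under the Veloria–Fenena agreement and 8215.20.76 is covered: preferential rate 24% applies instead.
The additional-duty order on 8215.20.76 targets Solos, not Fenena; it does not apply.
Duty = $206,540.28 × 24% = $49,569.67.
Total = $183,953.98 + $1,330.42 + $14,353.22 + $49,569.67 = $249,207.29.

$249,207.29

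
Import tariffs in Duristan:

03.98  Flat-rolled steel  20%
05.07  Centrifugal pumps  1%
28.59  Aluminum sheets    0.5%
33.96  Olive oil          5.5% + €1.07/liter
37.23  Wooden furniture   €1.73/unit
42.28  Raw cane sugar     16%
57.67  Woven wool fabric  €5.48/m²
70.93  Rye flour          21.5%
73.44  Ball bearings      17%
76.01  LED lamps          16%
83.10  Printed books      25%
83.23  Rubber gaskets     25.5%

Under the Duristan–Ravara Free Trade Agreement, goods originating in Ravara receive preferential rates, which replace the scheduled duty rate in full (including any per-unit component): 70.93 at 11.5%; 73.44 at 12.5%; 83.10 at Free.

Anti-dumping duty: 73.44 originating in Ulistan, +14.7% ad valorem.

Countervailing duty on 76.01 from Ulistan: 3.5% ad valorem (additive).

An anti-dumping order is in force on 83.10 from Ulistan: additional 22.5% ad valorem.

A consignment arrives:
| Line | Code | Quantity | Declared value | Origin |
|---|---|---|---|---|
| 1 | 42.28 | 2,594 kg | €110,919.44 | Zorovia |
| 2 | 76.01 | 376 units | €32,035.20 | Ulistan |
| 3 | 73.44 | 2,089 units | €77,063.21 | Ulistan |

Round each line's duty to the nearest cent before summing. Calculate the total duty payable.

Line 1 (42.28, Zorovia, 2,594 kg, €110,919.44):
Base rate for 42.28 is 16%.
Duty = €110,919.44 × 16% = €17,747.11.
Line 2 (76.01, Ulistan, 376 units, €32,035.20):
Base rate for 76.01 is 16%.
Additional duty on 76.01 from Ulistan: +3.5%. Applied ad valorem rate: 16% + 3.5% = 19.5%.
Duty = €32,035.20 × 19.5% = €6,246.86.
Line 3 (73.44, Ulistan, 2,089 units, €77,063.21):
Base rate for 73.44 is 17%.
73.44 has an FTA preferential rate, but origin Ulistan is not Ravara; base rate stands.
Additional duty on 73.44 from Ulistan: +14.7%. Applied ad valorem rate: 17% + 14.7% = 31.7%.
Duty = €77,063.21 × 31.7% = €24,429.04.
Total = €17,747.11 + €6,246.86 + €24,429.04 = €48,423.01.

€48,423.01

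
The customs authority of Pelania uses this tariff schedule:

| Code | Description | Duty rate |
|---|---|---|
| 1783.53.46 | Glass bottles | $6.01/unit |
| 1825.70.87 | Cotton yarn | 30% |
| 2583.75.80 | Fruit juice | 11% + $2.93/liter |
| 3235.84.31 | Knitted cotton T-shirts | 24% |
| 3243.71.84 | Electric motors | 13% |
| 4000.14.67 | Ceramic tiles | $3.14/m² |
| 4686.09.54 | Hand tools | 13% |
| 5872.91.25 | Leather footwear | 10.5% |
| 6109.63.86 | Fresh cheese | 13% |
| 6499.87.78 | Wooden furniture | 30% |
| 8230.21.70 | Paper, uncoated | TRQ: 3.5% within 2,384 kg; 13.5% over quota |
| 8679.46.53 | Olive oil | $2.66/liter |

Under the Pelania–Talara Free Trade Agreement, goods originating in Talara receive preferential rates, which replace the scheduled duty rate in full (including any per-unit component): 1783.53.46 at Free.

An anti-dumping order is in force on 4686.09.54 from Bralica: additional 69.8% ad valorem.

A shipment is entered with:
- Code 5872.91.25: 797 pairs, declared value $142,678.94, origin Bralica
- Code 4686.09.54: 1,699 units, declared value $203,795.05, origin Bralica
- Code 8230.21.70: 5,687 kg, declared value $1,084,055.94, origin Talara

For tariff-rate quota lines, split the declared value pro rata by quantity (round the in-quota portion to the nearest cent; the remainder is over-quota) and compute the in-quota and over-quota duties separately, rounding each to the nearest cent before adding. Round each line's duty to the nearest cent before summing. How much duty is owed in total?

Line 1 (5872.91.25, Bralica, 797 pairs, $142,678.94):
Base rate for 5872.91.25 is 10.5%.
Duty = $142,678.94 × 10.5% = $14,981.29.
Line 2 (4686.09.54, Bralica, 1,699 units, $203,795.05):
Base rate for 4686.09.54 is 13%.
Additional duty on 4686.09.54 from Bralica: +69.8%. Applied ad valorem rate: 13% + 69.8% = 82.8%.
Duty = $203,795.05 × 82.8% = $168,742.30.
Line 3 (8230.21.70, Talara, 5,687 kg, $1,084,055.94):
Code 8230.21.70 is under a tariff-rate quota (threshold 2,384 kg). In-quota: 2,384 kg at 3.5%; over-quota: 3,303 kg at 13.5%.
Pro-rata value split: in-quota = $1,084,055.94 × 2,384/5,687 = $454,438.08; over-quota = $1,084,055.94 − $454,438.08 = $629,617.86.
In-quota duty = $454,438.08 × 3.5% = $15,905.33. Over-quota duty = $629,617.86 × 13.5% = $84,998.41.
Line duty = $15,905.33 + $84,998.41 = $100,903.74.
Total = $14,981.29 + $168,742.30 + $100,903.74 = $284,627.33.

$284,627.33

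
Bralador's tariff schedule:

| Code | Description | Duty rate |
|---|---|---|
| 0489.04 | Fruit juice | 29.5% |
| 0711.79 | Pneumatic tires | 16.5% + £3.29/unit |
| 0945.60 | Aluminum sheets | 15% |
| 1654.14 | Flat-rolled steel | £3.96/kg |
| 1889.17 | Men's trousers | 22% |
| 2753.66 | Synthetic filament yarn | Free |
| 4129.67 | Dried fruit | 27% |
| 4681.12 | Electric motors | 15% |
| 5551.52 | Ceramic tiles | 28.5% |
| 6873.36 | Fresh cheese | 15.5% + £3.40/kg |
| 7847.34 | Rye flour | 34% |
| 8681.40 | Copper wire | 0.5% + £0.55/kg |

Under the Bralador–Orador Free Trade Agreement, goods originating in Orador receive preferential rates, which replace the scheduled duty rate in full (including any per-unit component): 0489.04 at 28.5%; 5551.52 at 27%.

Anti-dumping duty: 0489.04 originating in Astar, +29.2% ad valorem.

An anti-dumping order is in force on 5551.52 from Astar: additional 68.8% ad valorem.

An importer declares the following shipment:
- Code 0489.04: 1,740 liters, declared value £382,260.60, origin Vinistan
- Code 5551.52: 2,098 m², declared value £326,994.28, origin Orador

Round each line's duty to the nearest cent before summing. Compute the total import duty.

£201,055.34

Line 1 (0489.04, Vinistan, 1,740 liters, £382,260.60):
Base rate for 0489.04 is 29.5%.
0489.04 has an FTA preferential rate, but origin Vinistan is not Orador; base rate stands.
The additional-duty order on 0489.04 targets Astar, not Vinistan; it does not apply.
Duty = £382,260.60 × 29.5% = £112,766.88.
Line 2 (5551.52, Orador, 2,098 m², £326,994.28):
Base rate for 5551.52 is 28.5%.
Origin Orador qualifies under the Bralador–Orador agreement and 5551.52 is covered: preferential rate 27% applies instead.
The additional-duty order on 5551.52 targets Astar, not Orador; it does not apply.
Duty = £326,994.28 × 27% = £88,288.46.
Total = £112,766.88 + £88,288.46 = £201,055.34.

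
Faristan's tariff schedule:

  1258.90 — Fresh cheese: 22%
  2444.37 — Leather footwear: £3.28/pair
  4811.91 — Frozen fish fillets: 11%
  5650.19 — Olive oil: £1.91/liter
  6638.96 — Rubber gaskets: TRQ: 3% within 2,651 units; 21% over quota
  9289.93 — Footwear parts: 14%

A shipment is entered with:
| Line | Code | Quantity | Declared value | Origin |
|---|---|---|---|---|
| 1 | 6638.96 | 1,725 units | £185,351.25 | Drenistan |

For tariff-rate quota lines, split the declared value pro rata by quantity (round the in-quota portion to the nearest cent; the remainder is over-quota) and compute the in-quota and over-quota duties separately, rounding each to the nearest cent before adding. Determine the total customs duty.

£5,560.54

Line 1 (6638.96, Drenistan, 1,725 units, £185,351.25):
Code 6638.96 is under a tariff-rate quota (threshold 2,651 units). Quantity 1,725 units is within the quota, so the in-quota rate 3% applies to the full value.
Duty = £185,351.25 × 3% = £5,560.54.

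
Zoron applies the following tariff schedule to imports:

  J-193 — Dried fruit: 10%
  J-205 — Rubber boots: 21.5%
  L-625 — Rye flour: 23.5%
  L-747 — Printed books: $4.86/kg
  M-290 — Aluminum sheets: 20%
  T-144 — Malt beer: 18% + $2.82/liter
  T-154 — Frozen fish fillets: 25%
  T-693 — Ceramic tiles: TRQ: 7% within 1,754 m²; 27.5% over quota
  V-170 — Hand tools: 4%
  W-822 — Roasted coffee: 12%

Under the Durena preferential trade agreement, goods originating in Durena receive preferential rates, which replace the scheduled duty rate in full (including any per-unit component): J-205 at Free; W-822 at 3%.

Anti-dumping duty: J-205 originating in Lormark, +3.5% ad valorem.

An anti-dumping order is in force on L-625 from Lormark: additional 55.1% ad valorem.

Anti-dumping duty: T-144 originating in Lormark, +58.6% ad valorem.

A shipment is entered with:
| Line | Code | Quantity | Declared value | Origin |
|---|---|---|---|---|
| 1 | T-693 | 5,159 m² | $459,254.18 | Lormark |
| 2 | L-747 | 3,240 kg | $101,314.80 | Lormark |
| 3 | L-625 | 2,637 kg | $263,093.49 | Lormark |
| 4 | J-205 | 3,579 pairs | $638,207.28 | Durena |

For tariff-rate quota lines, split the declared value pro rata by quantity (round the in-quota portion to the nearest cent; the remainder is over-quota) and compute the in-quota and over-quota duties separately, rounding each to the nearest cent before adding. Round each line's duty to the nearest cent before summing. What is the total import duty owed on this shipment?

Line 1 (T-693, Lormark, 5,159 m², $459,254.18):
Code T-693 is under a tariff-rate quota (threshold 1,754 m²). In-quota: 1,754 m² at 7%; over-quota: 3,405 m² at 27.5%.
Pro-rata value split: in-quota = $459,254.18 × 1,754/5,159 = $156,141.08; over-quota = $459,254.18 − $156,141.08 = $303,113.10.
In-quota duty = $156,141.08 × 7% = $10,929.88. Over-quota duty = $303,113.10 × 27.5% = $83,356.10.
Line duty = $10,929.88 + $83,356.10 = $94,285.98.
Line 2 (L-747, Lormark, 3,240 kg, $101,314.80):
Base rate for L-747 is $4.86/kg.
Duty = 3,240 × $4.86 = $15,746.40.
Line 3 (L-625, Lormark, 2,637 kg, $263,093.49):
Base rate for L-625 is 23.5%.
Additional duty on L-625 from Lormark: +55.1%. Applied ad valorem rate: 23.5% + 55.1% = 78.6%.
Duty = $263,093.49 × 78.6% = $206,791.48.
Line 4 (J-205, Durena, 3,579 pairs, $638,207.28):
Base rate for J-205 is 21.5%.
Origin Durena qualifies under the Zoron–Durena agreement and J-205 is covered: preferential rate Free applies instead.
The additional-duty order on J-205 targets Lormark, not Durena; it does not apply.
Duty = $638,207.28 × 0% = $0.00.
Total = $94,285.98 + $15,746.40 + $206,791.48 + $0.00 = $316,823.86.

$316,823.86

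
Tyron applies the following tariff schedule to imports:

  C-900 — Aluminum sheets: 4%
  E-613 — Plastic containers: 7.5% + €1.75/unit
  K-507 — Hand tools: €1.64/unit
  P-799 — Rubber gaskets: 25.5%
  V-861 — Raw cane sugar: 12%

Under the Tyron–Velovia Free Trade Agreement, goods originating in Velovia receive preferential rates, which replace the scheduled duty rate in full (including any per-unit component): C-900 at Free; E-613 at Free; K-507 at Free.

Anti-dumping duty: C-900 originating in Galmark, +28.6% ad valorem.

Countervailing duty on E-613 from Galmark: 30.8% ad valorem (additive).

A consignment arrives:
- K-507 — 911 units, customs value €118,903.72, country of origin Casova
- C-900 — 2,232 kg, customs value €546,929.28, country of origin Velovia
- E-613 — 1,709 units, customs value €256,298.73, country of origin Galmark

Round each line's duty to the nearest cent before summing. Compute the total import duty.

€102,647.20

Line 1 (K-507, Casova, 911 units, €118,903.72):
Base rate for K-507 is €1.64/unit.
K-507 has an FTA preferential rate, but origin Casova is not Velovia; base rate stands.
Duty = 911 × €1.64 = €1,494.04.
Line 2 (C-900, Velovia, 2,232 kg, €546,929.28):
Base rate for C-900 is 4%.
Origin Velovia qualifies under the Tyron–Velovia agreement and C-900 is covered: preferential rate Free applies instead.
The additional-duty order on C-900 targets Galmark, not Velovia; it does not apply.
Duty = €546,929.28 × 0% = €0.00.
Line 3 (E-613, Galmark, 1,709 units, €256,298.73):
Base rate for E-613 is 7.5% + €1.75/unit.
E-613 has an FTA preferential rate, but origin Galmark is not Velovia; base rate stands.
Additional duty on E-613 from Galmark: +30.8%. Applied ad valorem rate: 7.5% + 30.8% = 38.3%.
Duty = €256,298.73 × 38.3% + 1,709 × €1.75 = €101,153.16.
Total = €1,494.04 + €0.00 + €101,153.16 = €102,647.20.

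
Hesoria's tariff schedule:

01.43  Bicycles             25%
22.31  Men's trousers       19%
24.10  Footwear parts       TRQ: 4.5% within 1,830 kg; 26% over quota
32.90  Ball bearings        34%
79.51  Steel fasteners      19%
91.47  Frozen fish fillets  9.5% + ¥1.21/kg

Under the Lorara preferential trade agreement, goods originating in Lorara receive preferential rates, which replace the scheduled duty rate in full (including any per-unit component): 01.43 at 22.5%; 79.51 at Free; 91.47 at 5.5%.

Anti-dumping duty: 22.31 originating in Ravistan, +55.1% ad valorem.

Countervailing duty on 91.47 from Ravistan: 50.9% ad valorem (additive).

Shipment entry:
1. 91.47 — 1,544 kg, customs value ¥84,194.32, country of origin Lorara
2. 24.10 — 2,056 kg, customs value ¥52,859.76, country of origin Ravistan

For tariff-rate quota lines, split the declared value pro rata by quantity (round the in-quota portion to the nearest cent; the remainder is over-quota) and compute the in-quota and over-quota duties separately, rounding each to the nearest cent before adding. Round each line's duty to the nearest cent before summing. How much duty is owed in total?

Line 1 (91.47, Lorara, 1,544 kg, ¥84,194.32):
Base rate for 91.47 is 9.5% + ¥1.21/kg.
Origin Lorara qualifies under the Hesoria–Lorara agreement and 91.47 is covered: preferential rate 5.5% applies instead.
The additional-duty order on 91.47 targets Ravistan, not Lorara; it does not apply.
Duty = ¥84,194.32 × 5.5% = ¥4,630.69.
Line 2 (24.10, Ravistan, 2,056 kg, ¥52,859.76):
Code 24.10 is under a tariff-rate quota (threshold 1,830 kg). In-quota: 1,830 kg at 4.5%; over-quota: 226 kg at 26%.
Pro-rata value split: in-quota = ¥52,859.76 × 1,830/2,056 = ¥47,049.30; over-quota = ¥52,859.76 − ¥47,049.30 = ¥5,810.46.
In-quota duty = ¥47,049.30 × 4.5% = ¥2,117.22. Over-quota duty = ¥5,810.46 × 26% = ¥1,510.72.
Line duty = ¥2,117.22 + ¥1,510.72 = ¥3,627.94.
Total = ¥4,630.69 + ¥3,627.94 = ¥8,258.63.

¥8,258.63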